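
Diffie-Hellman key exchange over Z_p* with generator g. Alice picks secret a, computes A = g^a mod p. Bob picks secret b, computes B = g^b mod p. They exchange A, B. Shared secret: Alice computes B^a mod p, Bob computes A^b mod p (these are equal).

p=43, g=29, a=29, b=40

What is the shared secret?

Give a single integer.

A = 29^29 mod 43  (bits of 29 = 11101)
  bit 0 = 1: r = r^2 * 29 mod 43 = 1^2 * 29 = 1*29 = 29
  bit 1 = 1: r = r^2 * 29 mod 43 = 29^2 * 29 = 24*29 = 8
  bit 2 = 1: r = r^2 * 29 mod 43 = 8^2 * 29 = 21*29 = 7
  bit 3 = 0: r = r^2 mod 43 = 7^2 = 6
  bit 4 = 1: r = r^2 * 29 mod 43 = 6^2 * 29 = 36*29 = 12
  -> A = 12
B = 29^40 mod 43  (bits of 40 = 101000)
  bit 0 = 1: r = r^2 * 29 mod 43 = 1^2 * 29 = 1*29 = 29
  bit 1 = 0: r = r^2 mod 43 = 29^2 = 24
  bit 2 = 1: r = r^2 * 29 mod 43 = 24^2 * 29 = 17*29 = 20
  bit 3 = 0: r = r^2 mod 43 = 20^2 = 13
  bit 4 = 0: r = r^2 mod 43 = 13^2 = 40
  bit 5 = 0: r = r^2 mod 43 = 40^2 = 9
  -> B = 9
s = B^a = 9^29 mod 43  (bits of 29 = 11101)
  bit 0 = 1: r = r^2 * 9 mod 43 = 1^2 * 9 = 1*9 = 9
  bit 1 = 1: r = r^2 * 9 mod 43 = 9^2 * 9 = 38*9 = 41
  bit 2 = 1: r = r^2 * 9 mod 43 = 41^2 * 9 = 4*9 = 36
  bit 3 = 0: r = r^2 mod 43 = 36^2 = 6
  bit 4 = 1: r = r^2 * 9 mod 43 = 6^2 * 9 = 36*9 = 23
  -> s = B^a = 23

Answer: 23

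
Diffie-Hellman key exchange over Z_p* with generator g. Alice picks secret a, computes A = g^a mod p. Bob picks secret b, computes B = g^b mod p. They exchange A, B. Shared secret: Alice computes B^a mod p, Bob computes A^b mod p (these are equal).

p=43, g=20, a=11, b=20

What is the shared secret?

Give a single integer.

Answer: 31

Derivation:
A = 20^11 mod 43  (bits of 11 = 1011)
  bit 0 = 1: r = r^2 * 20 mod 43 = 1^2 * 20 = 1*20 = 20
  bit 1 = 0: r = r^2 mod 43 = 20^2 = 13
  bit 2 = 1: r = r^2 * 20 mod 43 = 13^2 * 20 = 40*20 = 26
  bit 3 = 1: r = r^2 * 20 mod 43 = 26^2 * 20 = 31*20 = 18
  -> A = 18
B = 20^20 mod 43  (bits of 20 = 10100)
  bit 0 = 1: r = r^2 * 20 mod 43 = 1^2 * 20 = 1*20 = 20
  bit 1 = 0: r = r^2 mod 43 = 20^2 = 13
  bit 2 = 1: r = r^2 * 20 mod 43 = 13^2 * 20 = 40*20 = 26
  bit 3 = 0: r = r^2 mod 43 = 26^2 = 31
  bit 4 = 0: r = r^2 mod 43 = 31^2 = 15
  -> B = 15
s = B^a = 15^11 mod 43  (bits of 11 = 1011)
  bit 0 = 1: r = r^2 * 15 mod 43 = 1^2 * 15 = 1*15 = 15
  bit 1 = 0: r = r^2 mod 43 = 15^2 = 10
  bit 2 = 1: r = r^2 * 15 mod 43 = 10^2 * 15 = 14*15 = 38
  bit 3 = 1: r = r^2 * 15 mod 43 = 38^2 * 15 = 25*15 = 31
  -> s = B^a = 31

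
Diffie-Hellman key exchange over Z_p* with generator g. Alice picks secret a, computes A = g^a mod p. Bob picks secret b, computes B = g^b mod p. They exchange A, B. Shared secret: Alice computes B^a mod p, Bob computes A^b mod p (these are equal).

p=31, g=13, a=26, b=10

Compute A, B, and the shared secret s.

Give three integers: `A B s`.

Answer: 28 5 25

Derivation:
A = 13^26 mod 31  (bits of 26 = 11010)
  bit 0 = 1: r = r^2 * 13 mod 31 = 1^2 * 13 = 1*13 = 13
  bit 1 = 1: r = r^2 * 13 mod 31 = 13^2 * 13 = 14*13 = 27
  bit 2 = 0: r = r^2 mod 31 = 27^2 = 16
  bit 3 = 1: r = r^2 * 13 mod 31 = 16^2 * 13 = 8*13 = 11
  bit 4 = 0: r = r^2 mod 31 = 11^2 = 28
  -> A = 28
B = 13^10 mod 31  (bits of 10 = 1010)
  bit 0 = 1: r = r^2 * 13 mod 31 = 1^2 * 13 = 1*13 = 13
  bit 1 = 0: r = r^2 mod 31 = 13^2 = 14
  bit 2 = 1: r = r^2 * 13 mod 31 = 14^2 * 13 = 10*13 = 6
  bit 3 = 0: r = r^2 mod 31 = 6^2 = 5
  -> B = 5
s = B^a = 5^26 mod 31  (bits of 26 = 11010)
  bit 0 = 1: r = r^2 * 5 mod 31 = 1^2 * 5 = 1*5 = 5
  bit 1 = 1: r = r^2 * 5 mod 31 = 5^2 * 5 = 25*5 = 1
  bit 2 = 0: r = r^2 mod 31 = 1^2 = 1
  bit 3 = 1: r = r^2 * 5 mod 31 = 1^2 * 5 = 1*5 = 5
  bit 4 = 0: r = r^2 mod 31 = 5^2 = 25
  -> s = B^a = 25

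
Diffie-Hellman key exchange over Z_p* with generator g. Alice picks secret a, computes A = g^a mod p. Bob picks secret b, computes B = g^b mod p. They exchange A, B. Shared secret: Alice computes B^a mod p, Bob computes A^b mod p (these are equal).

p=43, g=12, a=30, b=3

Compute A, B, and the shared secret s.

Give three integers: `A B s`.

A = 12^30 mod 43  (bits of 30 = 11110)
  bit 0 = 1: r = r^2 * 12 mod 43 = 1^2 * 12 = 1*12 = 12
  bit 1 = 1: r = r^2 * 12 mod 43 = 12^2 * 12 = 15*12 = 8
  bit 2 = 1: r = r^2 * 12 mod 43 = 8^2 * 12 = 21*12 = 37
  bit 3 = 1: r = r^2 * 12 mod 43 = 37^2 * 12 = 36*12 = 2
  bit 4 = 0: r = r^2 mod 43 = 2^2 = 4
  -> A = 4
B = 12^3 mod 43  (bits of 3 = 11)
  bit 0 = 1: r = r^2 * 12 mod 43 = 1^2 * 12 = 1*12 = 12
  bit 1 = 1: r = r^2 * 12 mod 43 = 12^2 * 12 = 15*12 = 8
  -> B = 8
s = B^a = 8^30 mod 43  (bits of 30 = 11110)
  bit 0 = 1: r = r^2 * 8 mod 43 = 1^2 * 8 = 1*8 = 8
  bit 1 = 1: r = r^2 * 8 mod 43 = 8^2 * 8 = 21*8 = 39
  bit 2 = 1: r = r^2 * 8 mod 43 = 39^2 * 8 = 16*8 = 42
  bit 3 = 1: r = r^2 * 8 mod 43 = 42^2 * 8 = 1*8 = 8
  bit 4 = 0: r = r^2 mod 43 = 8^2 = 21
  -> s = B^a = 21

Answer: 4 8 21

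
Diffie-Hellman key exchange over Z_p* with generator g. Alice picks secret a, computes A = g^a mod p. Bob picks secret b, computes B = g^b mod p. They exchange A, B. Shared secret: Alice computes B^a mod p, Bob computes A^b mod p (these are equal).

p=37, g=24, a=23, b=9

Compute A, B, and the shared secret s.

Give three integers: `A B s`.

A = 24^23 mod 37  (bits of 23 = 10111)
  bit 0 = 1: r = r^2 * 24 mod 37 = 1^2 * 24 = 1*24 = 24
  bit 1 = 0: r = r^2 mod 37 = 24^2 = 21
  bit 2 = 1: r = r^2 * 24 mod 37 = 21^2 * 24 = 34*24 = 2
  bit 3 = 1: r = r^2 * 24 mod 37 = 2^2 * 24 = 4*24 = 22
  bit 4 = 1: r = r^2 * 24 mod 37 = 22^2 * 24 = 3*24 = 35
  -> A = 35
B = 24^9 mod 37  (bits of 9 = 1001)
  bit 0 = 1: r = r^2 * 24 mod 37 = 1^2 * 24 = 1*24 = 24
  bit 1 = 0: r = r^2 mod 37 = 24^2 = 21
  bit 2 = 0: r = r^2 mod 37 = 21^2 = 34
  bit 3 = 1: r = r^2 * 24 mod 37 = 34^2 * 24 = 9*24 = 31
  -> B = 31
s = B^a = 31^23 mod 37  (bits of 23 = 10111)
  bit 0 = 1: r = r^2 * 31 mod 37 = 1^2 * 31 = 1*31 = 31
  bit 1 = 0: r = r^2 mod 37 = 31^2 = 36
  bit 2 = 1: r = r^2 * 31 mod 37 = 36^2 * 31 = 1*31 = 31
  bit 3 = 1: r = r^2 * 31 mod 37 = 31^2 * 31 = 36*31 = 6
  bit 4 = 1: r = r^2 * 31 mod 37 = 6^2 * 31 = 36*31 = 6
  -> s = B^a = 6

Answer: 35 31 6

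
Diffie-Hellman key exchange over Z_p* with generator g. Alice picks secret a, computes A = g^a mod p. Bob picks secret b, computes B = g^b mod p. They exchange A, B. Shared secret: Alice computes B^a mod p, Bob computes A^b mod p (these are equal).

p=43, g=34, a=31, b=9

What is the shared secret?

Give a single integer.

A = 34^31 mod 43  (bits of 31 = 11111)
  bit 0 = 1: r = r^2 * 34 mod 43 = 1^2 * 34 = 1*34 = 34
  bit 1 = 1: r = r^2 * 34 mod 43 = 34^2 * 34 = 38*34 = 2
  bit 2 = 1: r = r^2 * 34 mod 43 = 2^2 * 34 = 4*34 = 7
  bit 3 = 1: r = r^2 * 34 mod 43 = 7^2 * 34 = 6*34 = 32
  bit 4 = 1: r = r^2 * 34 mod 43 = 32^2 * 34 = 35*34 = 29
  -> A = 29
B = 34^9 mod 43  (bits of 9 = 1001)
  bit 0 = 1: r = r^2 * 34 mod 43 = 1^2 * 34 = 1*34 = 34
  bit 1 = 0: r = r^2 mod 43 = 34^2 = 38
  bit 2 = 0: r = r^2 mod 43 = 38^2 = 25
  bit 3 = 1: r = r^2 * 34 mod 43 = 25^2 * 34 = 23*34 = 8
  -> B = 8
s = B^a = 8^31 mod 43  (bits of 31 = 11111)
  bit 0 = 1: r = r^2 * 8 mod 43 = 1^2 * 8 = 1*8 = 8
  bit 1 = 1: r = r^2 * 8 mod 43 = 8^2 * 8 = 21*8 = 39
  bit 2 = 1: r = r^2 * 8 mod 43 = 39^2 * 8 = 16*8 = 42
  bit 3 = 1: r = r^2 * 8 mod 43 = 42^2 * 8 = 1*8 = 8
  bit 4 = 1: r = r^2 * 8 mod 43 = 8^2 * 8 = 21*8 = 39
  -> s = B^a = 39

Answer: 39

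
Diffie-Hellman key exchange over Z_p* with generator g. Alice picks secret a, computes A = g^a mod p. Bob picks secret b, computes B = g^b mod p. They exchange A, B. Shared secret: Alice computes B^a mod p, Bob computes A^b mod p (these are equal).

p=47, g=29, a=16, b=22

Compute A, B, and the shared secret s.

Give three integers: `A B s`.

A = 29^16 mod 47  (bits of 16 = 10000)
  bit 0 = 1: r = r^2 * 29 mod 47 = 1^2 * 29 = 1*29 = 29
  bit 1 = 0: r = r^2 mod 47 = 29^2 = 42
  bit 2 = 0: r = r^2 mod 47 = 42^2 = 25
  bit 3 = 0: r = r^2 mod 47 = 25^2 = 14
  bit 4 = 0: r = r^2 mod 47 = 14^2 = 8
  -> A = 8
B = 29^22 mod 47  (bits of 22 = 10110)
  bit 0 = 1: r = r^2 * 29 mod 47 = 1^2 * 29 = 1*29 = 29
  bit 1 = 0: r = r^2 mod 47 = 29^2 = 42
  bit 2 = 1: r = r^2 * 29 mod 47 = 42^2 * 29 = 25*29 = 20
  bit 3 = 1: r = r^2 * 29 mod 47 = 20^2 * 29 = 24*29 = 38
  bit 4 = 0: r = r^2 mod 47 = 38^2 = 34
  -> B = 34
s = B^a = 34^16 mod 47  (bits of 16 = 10000)
  bit 0 = 1: r = r^2 * 34 mod 47 = 1^2 * 34 = 1*34 = 34
  bit 1 = 0: r = r^2 mod 47 = 34^2 = 28
  bit 2 = 0: r = r^2 mod 47 = 28^2 = 32
  bit 3 = 0: r = r^2 mod 47 = 32^2 = 37
  bit 4 = 0: r = r^2 mod 47 = 37^2 = 6
  -> s = B^a = 6

Answer: 8 34 6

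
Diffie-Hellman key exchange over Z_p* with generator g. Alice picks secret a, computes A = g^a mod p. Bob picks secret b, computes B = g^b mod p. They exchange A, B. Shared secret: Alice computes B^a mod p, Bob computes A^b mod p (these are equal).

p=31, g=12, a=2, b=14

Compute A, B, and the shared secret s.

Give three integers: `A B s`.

Answer: 20 18 14

Derivation:
A = 12^2 mod 31  (bits of 2 = 10)
  bit 0 = 1: r = r^2 * 12 mod 31 = 1^2 * 12 = 1*12 = 12
  bit 1 = 0: r = r^2 mod 31 = 12^2 = 20
  -> A = 20
B = 12^14 mod 31  (bits of 14 = 1110)
  bit 0 = 1: r = r^2 * 12 mod 31 = 1^2 * 12 = 1*12 = 12
  bit 1 = 1: r = r^2 * 12 mod 31 = 12^2 * 12 = 20*12 = 23
  bit 2 = 1: r = r^2 * 12 mod 31 = 23^2 * 12 = 2*12 = 24
  bit 3 = 0: r = r^2 mod 31 = 24^2 = 18
  -> B = 18
s = B^a = 18^2 mod 31  (bits of 2 = 10)
  bit 0 = 1: r = r^2 * 18 mod 31 = 1^2 * 18 = 1*18 = 18
  bit 1 = 0: r = r^2 mod 31 = 18^2 = 14
  -> s = B^a = 14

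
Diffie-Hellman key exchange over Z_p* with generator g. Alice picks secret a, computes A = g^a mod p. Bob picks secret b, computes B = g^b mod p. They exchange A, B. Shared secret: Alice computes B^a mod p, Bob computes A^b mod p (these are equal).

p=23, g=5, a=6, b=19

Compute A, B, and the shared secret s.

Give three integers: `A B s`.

Answer: 8 7 4

Derivation:
A = 5^6 mod 23  (bits of 6 = 110)
  bit 0 = 1: r = r^2 * 5 mod 23 = 1^2 * 5 = 1*5 = 5
  bit 1 = 1: r = r^2 * 5 mod 23 = 5^2 * 5 = 2*5 = 10
  bit 2 = 0: r = r^2 mod 23 = 10^2 = 8
  -> A = 8
B = 5^19 mod 23  (bits of 19 = 10011)
  bit 0 = 1: r = r^2 * 5 mod 23 = 1^2 * 5 = 1*5 = 5
  bit 1 = 0: r = r^2 mod 23 = 5^2 = 2
  bit 2 = 0: r = r^2 mod 23 = 2^2 = 4
  bit 3 = 1: r = r^2 * 5 mod 23 = 4^2 * 5 = 16*5 = 11
  bit 4 = 1: r = r^2 * 5 mod 23 = 11^2 * 5 = 6*5 = 7
  -> B = 7
s = B^a = 7^6 mod 23  (bits of 6 = 110)
  bit 0 = 1: r = r^2 * 7 mod 23 = 1^2 * 7 = 1*7 = 7
  bit 1 = 1: r = r^2 * 7 mod 23 = 7^2 * 7 = 3*7 = 21
  bit 2 = 0: r = r^2 mod 23 = 21^2 = 4
  -> s = B^a = 4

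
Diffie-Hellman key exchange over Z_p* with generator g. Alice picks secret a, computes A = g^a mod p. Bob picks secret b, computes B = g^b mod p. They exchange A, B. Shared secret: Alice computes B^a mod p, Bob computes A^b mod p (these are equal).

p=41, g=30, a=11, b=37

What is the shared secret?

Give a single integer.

Answer: 6

Derivation:
A = 30^11 mod 41  (bits of 11 = 1011)
  bit 0 = 1: r = r^2 * 30 mod 41 = 1^2 * 30 = 1*30 = 30
  bit 1 = 0: r = r^2 mod 41 = 30^2 = 39
  bit 2 = 1: r = r^2 * 30 mod 41 = 39^2 * 30 = 4*30 = 38
  bit 3 = 1: r = r^2 * 30 mod 41 = 38^2 * 30 = 9*30 = 24
  -> A = 24
B = 30^37 mod 41  (bits of 37 = 100101)
  bit 0 = 1: r = r^2 * 30 mod 41 = 1^2 * 30 = 1*30 = 30
  bit 1 = 0: r = r^2 mod 41 = 30^2 = 39
  bit 2 = 0: r = r^2 mod 41 = 39^2 = 4
  bit 3 = 1: r = r^2 * 30 mod 41 = 4^2 * 30 = 16*30 = 29
  bit 4 = 0: r = r^2 mod 41 = 29^2 = 21
  bit 5 = 1: r = r^2 * 30 mod 41 = 21^2 * 30 = 31*30 = 28
  -> B = 28
s = B^a = 28^11 mod 41  (bits of 11 = 1011)
  bit 0 = 1: r = r^2 * 28 mod 41 = 1^2 * 28 = 1*28 = 28
  bit 1 = 0: r = r^2 mod 41 = 28^2 = 5
  bit 2 = 1: r = r^2 * 28 mod 41 = 5^2 * 28 = 25*28 = 3
  bit 3 = 1: r = r^2 * 28 mod 41 = 3^2 * 28 = 9*28 = 6
  -> s = B^a = 6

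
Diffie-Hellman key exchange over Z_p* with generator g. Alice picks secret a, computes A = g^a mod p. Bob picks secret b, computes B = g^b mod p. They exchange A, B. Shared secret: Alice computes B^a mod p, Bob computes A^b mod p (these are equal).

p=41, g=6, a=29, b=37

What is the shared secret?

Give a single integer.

Answer: 17

Derivation:
A = 6^29 mod 41  (bits of 29 = 11101)
  bit 0 = 1: r = r^2 * 6 mod 41 = 1^2 * 6 = 1*6 = 6
  bit 1 = 1: r = r^2 * 6 mod 41 = 6^2 * 6 = 36*6 = 11
  bit 2 = 1: r = r^2 * 6 mod 41 = 11^2 * 6 = 39*6 = 29
  bit 3 = 0: r = r^2 mod 41 = 29^2 = 21
  bit 4 = 1: r = r^2 * 6 mod 41 = 21^2 * 6 = 31*6 = 22
  -> A = 22
B = 6^37 mod 41  (bits of 37 = 100101)
  bit 0 = 1: r = r^2 * 6 mod 41 = 1^2 * 6 = 1*6 = 6
  bit 1 = 0: r = r^2 mod 41 = 6^2 = 36
  bit 2 = 0: r = r^2 mod 41 = 36^2 = 25
  bit 3 = 1: r = r^2 * 6 mod 41 = 25^2 * 6 = 10*6 = 19
  bit 4 = 0: r = r^2 mod 41 = 19^2 = 33
  bit 5 = 1: r = r^2 * 6 mod 41 = 33^2 * 6 = 23*6 = 15
  -> B = 15
s = B^a = 15^29 mod 41  (bits of 29 = 11101)
  bit 0 = 1: r = r^2 * 15 mod 41 = 1^2 * 15 = 1*15 = 15
  bit 1 = 1: r = r^2 * 15 mod 41 = 15^2 * 15 = 20*15 = 13
  bit 2 = 1: r = r^2 * 15 mod 41 = 13^2 * 15 = 5*15 = 34
  bit 3 = 0: r = r^2 mod 41 = 34^2 = 8
  bit 4 = 1: r = r^2 * 15 mod 41 = 8^2 * 15 = 23*15 = 17
  -> s = B^a = 17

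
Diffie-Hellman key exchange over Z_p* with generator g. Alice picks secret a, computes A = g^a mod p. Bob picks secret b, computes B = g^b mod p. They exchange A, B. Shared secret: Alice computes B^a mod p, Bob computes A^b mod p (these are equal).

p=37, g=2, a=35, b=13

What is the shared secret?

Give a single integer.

Answer: 5

Derivation:
A = 2^35 mod 37  (bits of 35 = 100011)
  bit 0 = 1: r = r^2 * 2 mod 37 = 1^2 * 2 = 1*2 = 2
  bit 1 = 0: r = r^2 mod 37 = 2^2 = 4
  bit 2 = 0: r = r^2 mod 37 = 4^2 = 16
  bit 3 = 0: r = r^2 mod 37 = 16^2 = 34
  bit 4 = 1: r = r^2 * 2 mod 37 = 34^2 * 2 = 9*2 = 18
  bit 5 = 1: r = r^2 * 2 mod 37 = 18^2 * 2 = 28*2 = 19
  -> A = 19
B = 2^13 mod 37  (bits of 13 = 1101)
  bit 0 = 1: r = r^2 * 2 mod 37 = 1^2 * 2 = 1*2 = 2
  bit 1 = 1: r = r^2 * 2 mod 37 = 2^2 * 2 = 4*2 = 8
  bit 2 = 0: r = r^2 mod 37 = 8^2 = 27
  bit 3 = 1: r = r^2 * 2 mod 37 = 27^2 * 2 = 26*2 = 15
  -> B = 15
s = B^a = 15^35 mod 37  (bits of 35 = 100011)
  bit 0 = 1: r = r^2 * 15 mod 37 = 1^2 * 15 = 1*15 = 15
  bit 1 = 0: r = r^2 mod 37 = 15^2 = 3
  bit 2 = 0: r = r^2 mod 37 = 3^2 = 9
  bit 3 = 0: r = r^2 mod 37 = 9^2 = 7
  bit 4 = 1: r = r^2 * 15 mod 37 = 7^2 * 15 = 12*15 = 32
  bit 5 = 1: r = r^2 * 15 mod 37 = 32^2 * 15 = 25*15 = 5
  -> s = B^a = 5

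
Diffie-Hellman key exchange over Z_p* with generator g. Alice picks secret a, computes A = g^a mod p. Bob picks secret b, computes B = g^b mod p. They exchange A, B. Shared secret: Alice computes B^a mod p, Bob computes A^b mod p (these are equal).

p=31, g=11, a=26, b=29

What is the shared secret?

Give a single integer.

Answer: 9

Derivation:
A = 11^26 mod 31  (bits of 26 = 11010)
  bit 0 = 1: r = r^2 * 11 mod 31 = 1^2 * 11 = 1*11 = 11
  bit 1 = 1: r = r^2 * 11 mod 31 = 11^2 * 11 = 28*11 = 29
  bit 2 = 0: r = r^2 mod 31 = 29^2 = 4
  bit 3 = 1: r = r^2 * 11 mod 31 = 4^2 * 11 = 16*11 = 21
  bit 4 = 0: r = r^2 mod 31 = 21^2 = 7
  -> A = 7
B = 11^29 mod 31  (bits of 29 = 11101)
  bit 0 = 1: r = r^2 * 11 mod 31 = 1^2 * 11 = 1*11 = 11
  bit 1 = 1: r = r^2 * 11 mod 31 = 11^2 * 11 = 28*11 = 29
  bit 2 = 1: r = r^2 * 11 mod 31 = 29^2 * 11 = 4*11 = 13
  bit 3 = 0: r = r^2 mod 31 = 13^2 = 14
  bit 4 = 1: r = r^2 * 11 mod 31 = 14^2 * 11 = 10*11 = 17
  -> B = 17
s = B^a = 17^26 mod 31  (bits of 26 = 11010)
  bit 0 = 1: r = r^2 * 17 mod 31 = 1^2 * 17 = 1*17 = 17
  bit 1 = 1: r = r^2 * 17 mod 31 = 17^2 * 17 = 10*17 = 15
  bit 2 = 0: r = r^2 mod 31 = 15^2 = 8
  bit 3 = 1: r = r^2 * 17 mod 31 = 8^2 * 17 = 2*17 = 3
  bit 4 = 0: r = r^2 mod 31 = 3^2 = 9
  -> s = B^a = 9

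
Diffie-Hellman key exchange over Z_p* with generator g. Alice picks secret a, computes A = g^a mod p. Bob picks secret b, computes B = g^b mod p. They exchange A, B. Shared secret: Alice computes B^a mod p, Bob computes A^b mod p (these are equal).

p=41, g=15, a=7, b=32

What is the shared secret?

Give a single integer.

Answer: 10

Derivation:
A = 15^7 mod 41  (bits of 7 = 111)
  bit 0 = 1: r = r^2 * 15 mod 41 = 1^2 * 15 = 1*15 = 15
  bit 1 = 1: r = r^2 * 15 mod 41 = 15^2 * 15 = 20*15 = 13
  bit 2 = 1: r = r^2 * 15 mod 41 = 13^2 * 15 = 5*15 = 34
  -> A = 34
B = 15^32 mod 41  (bits of 32 = 100000)
  bit 0 = 1: r = r^2 * 15 mod 41 = 1^2 * 15 = 1*15 = 15
  bit 1 = 0: r = r^2 mod 41 = 15^2 = 20
  bit 2 = 0: r = r^2 mod 41 = 20^2 = 31
  bit 3 = 0: r = r^2 mod 41 = 31^2 = 18
  bit 4 = 0: r = r^2 mod 41 = 18^2 = 37
  bit 5 = 0: r = r^2 mod 41 = 37^2 = 16
  -> B = 16
s = B^a = 16^7 mod 41  (bits of 7 = 111)
  bit 0 = 1: r = r^2 * 16 mod 41 = 1^2 * 16 = 1*16 = 16
  bit 1 = 1: r = r^2 * 16 mod 41 = 16^2 * 16 = 10*16 = 37
  bit 2 = 1: r = r^2 * 16 mod 41 = 37^2 * 16 = 16*16 = 10
  -> s = B^a = 10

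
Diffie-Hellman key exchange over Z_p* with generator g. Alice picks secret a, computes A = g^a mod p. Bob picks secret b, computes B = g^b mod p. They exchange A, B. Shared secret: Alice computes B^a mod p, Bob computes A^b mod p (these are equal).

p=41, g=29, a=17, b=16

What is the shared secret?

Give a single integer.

Answer: 16

Derivation:
A = 29^17 mod 41  (bits of 17 = 10001)
  bit 0 = 1: r = r^2 * 29 mod 41 = 1^2 * 29 = 1*29 = 29
  bit 1 = 0: r = r^2 mod 41 = 29^2 = 21
  bit 2 = 0: r = r^2 mod 41 = 21^2 = 31
  bit 3 = 0: r = r^2 mod 41 = 31^2 = 18
  bit 4 = 1: r = r^2 * 29 mod 41 = 18^2 * 29 = 37*29 = 7
  -> A = 7
B = 29^16 mod 41  (bits of 16 = 10000)
  bit 0 = 1: r = r^2 * 29 mod 41 = 1^2 * 29 = 1*29 = 29
  bit 1 = 0: r = r^2 mod 41 = 29^2 = 21
  bit 2 = 0: r = r^2 mod 41 = 21^2 = 31
  bit 3 = 0: r = r^2 mod 41 = 31^2 = 18
  bit 4 = 0: r = r^2 mod 41 = 18^2 = 37
  -> B = 37
s = B^a = 37^17 mod 41  (bits of 17 = 10001)
  bit 0 = 1: r = r^2 * 37 mod 41 = 1^2 * 37 = 1*37 = 37
  bit 1 = 0: r = r^2 mod 41 = 37^2 = 16
  bit 2 = 0: r = r^2 mod 41 = 16^2 = 10
  bit 3 = 0: r = r^2 mod 41 = 10^2 = 18
  bit 4 = 1: r = r^2 * 37 mod 41 = 18^2 * 37 = 37*37 = 16
  -> s = B^a = 16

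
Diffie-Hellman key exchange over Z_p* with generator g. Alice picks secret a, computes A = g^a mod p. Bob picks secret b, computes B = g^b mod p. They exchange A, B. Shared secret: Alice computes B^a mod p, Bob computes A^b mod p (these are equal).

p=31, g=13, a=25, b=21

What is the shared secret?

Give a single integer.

A = 13^25 mod 31  (bits of 25 = 11001)
  bit 0 = 1: r = r^2 * 13 mod 31 = 1^2 * 13 = 1*13 = 13
  bit 1 = 1: r = r^2 * 13 mod 31 = 13^2 * 13 = 14*13 = 27
  bit 2 = 0: r = r^2 mod 31 = 27^2 = 16
  bit 3 = 0: r = r^2 mod 31 = 16^2 = 8
  bit 4 = 1: r = r^2 * 13 mod 31 = 8^2 * 13 = 2*13 = 26
  -> A = 26
B = 13^21 mod 31  (bits of 21 = 10101)
  bit 0 = 1: r = r^2 * 13 mod 31 = 1^2 * 13 = 1*13 = 13
  bit 1 = 0: r = r^2 mod 31 = 13^2 = 14
  bit 2 = 1: r = r^2 * 13 mod 31 = 14^2 * 13 = 10*13 = 6
  bit 3 = 0: r = r^2 mod 31 = 6^2 = 5
  bit 4 = 1: r = r^2 * 13 mod 31 = 5^2 * 13 = 25*13 = 15
  -> B = 15
s = B^a = 15^25 mod 31  (bits of 25 = 11001)
  bit 0 = 1: r = r^2 * 15 mod 31 = 1^2 * 15 = 1*15 = 15
  bit 1 = 1: r = r^2 * 15 mod 31 = 15^2 * 15 = 8*15 = 27
  bit 2 = 0: r = r^2 mod 31 = 27^2 = 16
  bit 3 = 0: r = r^2 mod 31 = 16^2 = 8
  bit 4 = 1: r = r^2 * 15 mod 31 = 8^2 * 15 = 2*15 = 30
  -> s = B^a = 30

Answer: 30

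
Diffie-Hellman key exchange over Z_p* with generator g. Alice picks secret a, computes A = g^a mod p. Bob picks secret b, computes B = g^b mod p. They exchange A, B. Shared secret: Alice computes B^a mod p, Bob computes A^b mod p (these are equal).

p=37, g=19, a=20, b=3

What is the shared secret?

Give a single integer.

A = 19^20 mod 37  (bits of 20 = 10100)
  bit 0 = 1: r = r^2 * 19 mod 37 = 1^2 * 19 = 1*19 = 19
  bit 1 = 0: r = r^2 mod 37 = 19^2 = 28
  bit 2 = 1: r = r^2 * 19 mod 37 = 28^2 * 19 = 7*19 = 22
  bit 3 = 0: r = r^2 mod 37 = 22^2 = 3
  bit 4 = 0: r = r^2 mod 37 = 3^2 = 9
  -> A = 9
B = 19^3 mod 37  (bits of 3 = 11)
  bit 0 = 1: r = r^2 * 19 mod 37 = 1^2 * 19 = 1*19 = 19
  bit 1 = 1: r = r^2 * 19 mod 37 = 19^2 * 19 = 28*19 = 14
  -> B = 14
s = B^a = 14^20 mod 37  (bits of 20 = 10100)
  bit 0 = 1: r = r^2 * 14 mod 37 = 1^2 * 14 = 1*14 = 14
  bit 1 = 0: r = r^2 mod 37 = 14^2 = 11
  bit 2 = 1: r = r^2 * 14 mod 37 = 11^2 * 14 = 10*14 = 29
  bit 3 = 0: r = r^2 mod 37 = 29^2 = 27
  bit 4 = 0: r = r^2 mod 37 = 27^2 = 26
  -> s = B^a = 26

Answer: 26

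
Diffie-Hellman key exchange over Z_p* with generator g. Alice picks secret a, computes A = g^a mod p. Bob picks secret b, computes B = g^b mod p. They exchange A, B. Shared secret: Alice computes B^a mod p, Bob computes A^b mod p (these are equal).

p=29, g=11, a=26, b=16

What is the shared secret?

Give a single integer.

Answer: 7

Derivation:
A = 11^26 mod 29  (bits of 26 = 11010)
  bit 0 = 1: r = r^2 * 11 mod 29 = 1^2 * 11 = 1*11 = 11
  bit 1 = 1: r = r^2 * 11 mod 29 = 11^2 * 11 = 5*11 = 26
  bit 2 = 0: r = r^2 mod 29 = 26^2 = 9
  bit 3 = 1: r = r^2 * 11 mod 29 = 9^2 * 11 = 23*11 = 21
  bit 4 = 0: r = r^2 mod 29 = 21^2 = 6
  -> A = 6
B = 11^16 mod 29  (bits of 16 = 10000)
  bit 0 = 1: r = r^2 * 11 mod 29 = 1^2 * 11 = 1*11 = 11
  bit 1 = 0: r = r^2 mod 29 = 11^2 = 5
  bit 2 = 0: r = r^2 mod 29 = 5^2 = 25
  bit 3 = 0: r = r^2 mod 29 = 25^2 = 16
  bit 4 = 0: r = r^2 mod 29 = 16^2 = 24
  -> B = 24
s = B^a = 24^26 mod 29  (bits of 26 = 11010)
  bit 0 = 1: r = r^2 * 24 mod 29 = 1^2 * 24 = 1*24 = 24
  bit 1 = 1: r = r^2 * 24 mod 29 = 24^2 * 24 = 25*24 = 20
  bit 2 = 0: r = r^2 mod 29 = 20^2 = 23
  bit 3 = 1: r = r^2 * 24 mod 29 = 23^2 * 24 = 7*24 = 23
  bit 4 = 0: r = r^2 mod 29 = 23^2 = 7
  -> s = B^a = 7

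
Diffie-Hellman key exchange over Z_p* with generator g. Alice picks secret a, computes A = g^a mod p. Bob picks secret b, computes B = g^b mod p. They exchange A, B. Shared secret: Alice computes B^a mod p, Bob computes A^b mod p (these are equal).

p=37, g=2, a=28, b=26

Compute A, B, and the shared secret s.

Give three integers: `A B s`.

A = 2^28 mod 37  (bits of 28 = 11100)
  bit 0 = 1: r = r^2 * 2 mod 37 = 1^2 * 2 = 1*2 = 2
  bit 1 = 1: r = r^2 * 2 mod 37 = 2^2 * 2 = 4*2 = 8
  bit 2 = 1: r = r^2 * 2 mod 37 = 8^2 * 2 = 27*2 = 17
  bit 3 = 0: r = r^2 mod 37 = 17^2 = 30
  bit 4 = 0: r = r^2 mod 37 = 30^2 = 12
  -> A = 12
B = 2^26 mod 37  (bits of 26 = 11010)
  bit 0 = 1: r = r^2 * 2 mod 37 = 1^2 * 2 = 1*2 = 2
  bit 1 = 1: r = r^2 * 2 mod 37 = 2^2 * 2 = 4*2 = 8
  bit 2 = 0: r = r^2 mod 37 = 8^2 = 27
  bit 3 = 1: r = r^2 * 2 mod 37 = 27^2 * 2 = 26*2 = 15
  bit 4 = 0: r = r^2 mod 37 = 15^2 = 3
  -> B = 3
s = B^a = 3^28 mod 37  (bits of 28 = 11100)
  bit 0 = 1: r = r^2 * 3 mod 37 = 1^2 * 3 = 1*3 = 3
  bit 1 = 1: r = r^2 * 3 mod 37 = 3^2 * 3 = 9*3 = 27
  bit 2 = 1: r = r^2 * 3 mod 37 = 27^2 * 3 = 26*3 = 4
  bit 3 = 0: r = r^2 mod 37 = 4^2 = 16
  bit 4 = 0: r = r^2 mod 37 = 16^2 = 34
  -> s = B^a = 34

Answer: 12 3 34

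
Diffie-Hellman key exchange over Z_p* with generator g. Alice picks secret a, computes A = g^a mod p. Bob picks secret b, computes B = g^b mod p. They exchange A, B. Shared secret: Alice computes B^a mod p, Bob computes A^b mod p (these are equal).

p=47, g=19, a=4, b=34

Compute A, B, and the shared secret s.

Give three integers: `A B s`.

A = 19^4 mod 47  (bits of 4 = 100)
  bit 0 = 1: r = r^2 * 19 mod 47 = 1^2 * 19 = 1*19 = 19
  bit 1 = 0: r = r^2 mod 47 = 19^2 = 32
  bit 2 = 0: r = r^2 mod 47 = 32^2 = 37
  -> A = 37
B = 19^34 mod 47  (bits of 34 = 100010)
  bit 0 = 1: r = r^2 * 19 mod 47 = 1^2 * 19 = 1*19 = 19
  bit 1 = 0: r = r^2 mod 47 = 19^2 = 32
  bit 2 = 0: r = r^2 mod 47 = 32^2 = 37
  bit 3 = 0: r = r^2 mod 47 = 37^2 = 6
  bit 4 = 1: r = r^2 * 19 mod 47 = 6^2 * 19 = 36*19 = 26
  bit 5 = 0: r = r^2 mod 47 = 26^2 = 18
  -> B = 18
s = B^a = 18^4 mod 47  (bits of 4 = 100)
  bit 0 = 1: r = r^2 * 18 mod 47 = 1^2 * 18 = 1*18 = 18
  bit 1 = 0: r = r^2 mod 47 = 18^2 = 42
  bit 2 = 0: r = r^2 mod 47 = 42^2 = 25
  -> s = B^a = 25

Answer: 37 18 25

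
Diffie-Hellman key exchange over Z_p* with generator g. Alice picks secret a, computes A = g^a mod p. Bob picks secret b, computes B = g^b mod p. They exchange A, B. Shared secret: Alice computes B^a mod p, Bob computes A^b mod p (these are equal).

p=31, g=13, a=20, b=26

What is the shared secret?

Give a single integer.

A = 13^20 mod 31  (bits of 20 = 10100)
  bit 0 = 1: r = r^2 * 13 mod 31 = 1^2 * 13 = 1*13 = 13
  bit 1 = 0: r = r^2 mod 31 = 13^2 = 14
  bit 2 = 1: r = r^2 * 13 mod 31 = 14^2 * 13 = 10*13 = 6
  bit 3 = 0: r = r^2 mod 31 = 6^2 = 5
  bit 4 = 0: r = r^2 mod 31 = 5^2 = 25
  -> A = 25
B = 13^26 mod 31  (bits of 26 = 11010)
  bit 0 = 1: r = r^2 * 13 mod 31 = 1^2 * 13 = 1*13 = 13
  bit 1 = 1: r = r^2 * 13 mod 31 = 13^2 * 13 = 14*13 = 27
  bit 2 = 0: r = r^2 mod 31 = 27^2 = 16
  bit 3 = 1: r = r^2 * 13 mod 31 = 16^2 * 13 = 8*13 = 11
  bit 4 = 0: r = r^2 mod 31 = 11^2 = 28
  -> B = 28
s = B^a = 28^20 mod 31  (bits of 20 = 10100)
  bit 0 = 1: r = r^2 * 28 mod 31 = 1^2 * 28 = 1*28 = 28
  bit 1 = 0: r = r^2 mod 31 = 28^2 = 9
  bit 2 = 1: r = r^2 * 28 mod 31 = 9^2 * 28 = 19*28 = 5
  bit 3 = 0: r = r^2 mod 31 = 5^2 = 25
  bit 4 = 0: r = r^2 mod 31 = 25^2 = 5
  -> s = B^a = 5

Answer: 5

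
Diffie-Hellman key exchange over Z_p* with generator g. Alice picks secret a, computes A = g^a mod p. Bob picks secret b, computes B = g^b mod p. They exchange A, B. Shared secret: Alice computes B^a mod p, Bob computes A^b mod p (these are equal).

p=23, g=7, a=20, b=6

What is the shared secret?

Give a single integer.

Answer: 13

Derivation:
A = 7^20 mod 23  (bits of 20 = 10100)
  bit 0 = 1: r = r^2 * 7 mod 23 = 1^2 * 7 = 1*7 = 7
  bit 1 = 0: r = r^2 mod 23 = 7^2 = 3
  bit 2 = 1: r = r^2 * 7 mod 23 = 3^2 * 7 = 9*7 = 17
  bit 3 = 0: r = r^2 mod 23 = 17^2 = 13
  bit 4 = 0: r = r^2 mod 23 = 13^2 = 8
  -> A = 8
B = 7^6 mod 23  (bits of 6 = 110)
  bit 0 = 1: r = r^2 * 7 mod 23 = 1^2 * 7 = 1*7 = 7
  bit 1 = 1: r = r^2 * 7 mod 23 = 7^2 * 7 = 3*7 = 21
  bit 2 = 0: r = r^2 mod 23 = 21^2 = 4
  -> B = 4
s = B^a = 4^20 mod 23  (bits of 20 = 10100)
  bit 0 = 1: r = r^2 * 4 mod 23 = 1^2 * 4 = 1*4 = 4
  bit 1 = 0: r = r^2 mod 23 = 4^2 = 16
  bit 2 = 1: r = r^2 * 4 mod 23 = 16^2 * 4 = 3*4 = 12
  bit 3 = 0: r = r^2 mod 23 = 12^2 = 6
  bit 4 = 0: r = r^2 mod 23 = 6^2 = 13
  -> s = B^a = 13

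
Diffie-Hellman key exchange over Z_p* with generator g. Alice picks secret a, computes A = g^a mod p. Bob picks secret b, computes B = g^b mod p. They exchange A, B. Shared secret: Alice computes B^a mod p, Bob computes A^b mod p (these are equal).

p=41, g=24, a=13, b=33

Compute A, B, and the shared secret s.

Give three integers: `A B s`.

A = 24^13 mod 41  (bits of 13 = 1101)
  bit 0 = 1: r = r^2 * 24 mod 41 = 1^2 * 24 = 1*24 = 24
  bit 1 = 1: r = r^2 * 24 mod 41 = 24^2 * 24 = 2*24 = 7
  bit 2 = 0: r = r^2 mod 41 = 7^2 = 8
  bit 3 = 1: r = r^2 * 24 mod 41 = 8^2 * 24 = 23*24 = 19
  -> A = 19
B = 24^33 mod 41  (bits of 33 = 100001)
  bit 0 = 1: r = r^2 * 24 mod 41 = 1^2 * 24 = 1*24 = 24
  bit 1 = 0: r = r^2 mod 41 = 24^2 = 2
  bit 2 = 0: r = r^2 mod 41 = 2^2 = 4
  bit 3 = 0: r = r^2 mod 41 = 4^2 = 16
  bit 4 = 0: r = r^2 mod 41 = 16^2 = 10
  bit 5 = 1: r = r^2 * 24 mod 41 = 10^2 * 24 = 18*24 = 22
  -> B = 22
s = B^a = 22^13 mod 41  (bits of 13 = 1101)
  bit 0 = 1: r = r^2 * 22 mod 41 = 1^2 * 22 = 1*22 = 22
  bit 1 = 1: r = r^2 * 22 mod 41 = 22^2 * 22 = 33*22 = 29
  bit 2 = 0: r = r^2 mod 41 = 29^2 = 21
  bit 3 = 1: r = r^2 * 22 mod 41 = 21^2 * 22 = 31*22 = 26
  -> s = B^a = 26

Answer: 19 22 26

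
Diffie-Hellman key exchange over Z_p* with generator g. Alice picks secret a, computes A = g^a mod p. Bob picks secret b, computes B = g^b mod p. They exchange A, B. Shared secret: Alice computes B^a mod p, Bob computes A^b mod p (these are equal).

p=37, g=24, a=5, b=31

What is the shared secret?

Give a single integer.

Answer: 22

Derivation:
A = 24^5 mod 37  (bits of 5 = 101)
  bit 0 = 1: r = r^2 * 24 mod 37 = 1^2 * 24 = 1*24 = 24
  bit 1 = 0: r = r^2 mod 37 = 24^2 = 21
  bit 2 = 1: r = r^2 * 24 mod 37 = 21^2 * 24 = 34*24 = 2
  -> A = 2
B = 24^31 mod 37  (bits of 31 = 11111)
  bit 0 = 1: r = r^2 * 24 mod 37 = 1^2 * 24 = 1*24 = 24
  bit 1 = 1: r = r^2 * 24 mod 37 = 24^2 * 24 = 21*24 = 23
  bit 2 = 1: r = r^2 * 24 mod 37 = 23^2 * 24 = 11*24 = 5
  bit 3 = 1: r = r^2 * 24 mod 37 = 5^2 * 24 = 25*24 = 8
  bit 4 = 1: r = r^2 * 24 mod 37 = 8^2 * 24 = 27*24 = 19
  -> B = 19
s = B^a = 19^5 mod 37  (bits of 5 = 101)
  bit 0 = 1: r = r^2 * 19 mod 37 = 1^2 * 19 = 1*19 = 19
  bit 1 = 0: r = r^2 mod 37 = 19^2 = 28
  bit 2 = 1: r = r^2 * 19 mod 37 = 28^2 * 19 = 7*19 = 22
  -> s = B^a = 22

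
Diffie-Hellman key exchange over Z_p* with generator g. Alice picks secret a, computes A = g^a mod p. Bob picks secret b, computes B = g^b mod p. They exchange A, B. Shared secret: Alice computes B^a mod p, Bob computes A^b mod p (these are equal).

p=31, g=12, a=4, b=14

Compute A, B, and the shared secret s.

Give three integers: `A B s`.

Answer: 28 18 10

Derivation:
A = 12^4 mod 31  (bits of 4 = 100)
  bit 0 = 1: r = r^2 * 12 mod 31 = 1^2 * 12 = 1*12 = 12
  bit 1 = 0: r = r^2 mod 31 = 12^2 = 20
  bit 2 = 0: r = r^2 mod 31 = 20^2 = 28
  -> A = 28
B = 12^14 mod 31  (bits of 14 = 1110)
  bit 0 = 1: r = r^2 * 12 mod 31 = 1^2 * 12 = 1*12 = 12
  bit 1 = 1: r = r^2 * 12 mod 31 = 12^2 * 12 = 20*12 = 23
  bit 2 = 1: r = r^2 * 12 mod 31 = 23^2 * 12 = 2*12 = 24
  bit 3 = 0: r = r^2 mod 31 = 24^2 = 18
  -> B = 18
s = B^a = 18^4 mod 31  (bits of 4 = 100)
  bit 0 = 1: r = r^2 * 18 mod 31 = 1^2 * 18 = 1*18 = 18
  bit 1 = 0: r = r^2 mod 31 = 18^2 = 14
  bit 2 = 0: r = r^2 mod 31 = 14^2 = 10
  -> s = B^a = 10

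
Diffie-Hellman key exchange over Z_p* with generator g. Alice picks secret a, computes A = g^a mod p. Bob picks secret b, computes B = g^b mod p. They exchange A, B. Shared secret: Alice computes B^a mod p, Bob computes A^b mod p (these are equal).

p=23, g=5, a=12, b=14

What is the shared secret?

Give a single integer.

Answer: 13

Derivation:
A = 5^12 mod 23  (bits of 12 = 1100)
  bit 0 = 1: r = r^2 * 5 mod 23 = 1^2 * 5 = 1*5 = 5
  bit 1 = 1: r = r^2 * 5 mod 23 = 5^2 * 5 = 2*5 = 10
  bit 2 = 0: r = r^2 mod 23 = 10^2 = 8
  bit 3 = 0: r = r^2 mod 23 = 8^2 = 18
  -> A = 18
B = 5^14 mod 23  (bits of 14 = 1110)
  bit 0 = 1: r = r^2 * 5 mod 23 = 1^2 * 5 = 1*5 = 5
  bit 1 = 1: r = r^2 * 5 mod 23 = 5^2 * 5 = 2*5 = 10
  bit 2 = 1: r = r^2 * 5 mod 23 = 10^2 * 5 = 8*5 = 17
  bit 3 = 0: r = r^2 mod 23 = 17^2 = 13
  -> B = 13
s = B^a = 13^12 mod 23  (bits of 12 = 1100)
  bit 0 = 1: r = r^2 * 13 mod 23 = 1^2 * 13 = 1*13 = 13
  bit 1 = 1: r = r^2 * 13 mod 23 = 13^2 * 13 = 8*13 = 12
  bit 2 = 0: r = r^2 mod 23 = 12^2 = 6
  bit 3 = 0: r = r^2 mod 23 = 6^2 = 13
  -> s = B^a = 13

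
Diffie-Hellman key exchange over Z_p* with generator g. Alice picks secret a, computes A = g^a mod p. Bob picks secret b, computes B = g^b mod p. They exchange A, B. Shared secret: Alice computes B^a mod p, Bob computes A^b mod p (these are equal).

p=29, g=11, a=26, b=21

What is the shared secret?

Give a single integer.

A = 11^26 mod 29  (bits of 26 = 11010)
  bit 0 = 1: r = r^2 * 11 mod 29 = 1^2 * 11 = 1*11 = 11
  bit 1 = 1: r = r^2 * 11 mod 29 = 11^2 * 11 = 5*11 = 26
  bit 2 = 0: r = r^2 mod 29 = 26^2 = 9
  bit 3 = 1: r = r^2 * 11 mod 29 = 9^2 * 11 = 23*11 = 21
  bit 4 = 0: r = r^2 mod 29 = 21^2 = 6
  -> A = 6
B = 11^21 mod 29  (bits of 21 = 10101)
  bit 0 = 1: r = r^2 * 11 mod 29 = 1^2 * 11 = 1*11 = 11
  bit 1 = 0: r = r^2 mod 29 = 11^2 = 5
  bit 2 = 1: r = r^2 * 11 mod 29 = 5^2 * 11 = 25*11 = 14
  bit 3 = 0: r = r^2 mod 29 = 14^2 = 22
  bit 4 = 1: r = r^2 * 11 mod 29 = 22^2 * 11 = 20*11 = 17
  -> B = 17
s = B^a = 17^26 mod 29  (bits of 26 = 11010)
  bit 0 = 1: r = r^2 * 17 mod 29 = 1^2 * 17 = 1*17 = 17
  bit 1 = 1: r = r^2 * 17 mod 29 = 17^2 * 17 = 28*17 = 12
  bit 2 = 0: r = r^2 mod 29 = 12^2 = 28
  bit 3 = 1: r = r^2 * 17 mod 29 = 28^2 * 17 = 1*17 = 17
  bit 4 = 0: r = r^2 mod 29 = 17^2 = 28
  -> s = B^a = 28

Answer: 28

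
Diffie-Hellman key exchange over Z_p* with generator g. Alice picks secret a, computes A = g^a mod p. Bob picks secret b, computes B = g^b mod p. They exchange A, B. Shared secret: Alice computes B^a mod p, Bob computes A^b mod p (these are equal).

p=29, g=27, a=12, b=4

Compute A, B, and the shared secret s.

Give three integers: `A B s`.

A = 27^12 mod 29  (bits of 12 = 1100)
  bit 0 = 1: r = r^2 * 27 mod 29 = 1^2 * 27 = 1*27 = 27
  bit 1 = 1: r = r^2 * 27 mod 29 = 27^2 * 27 = 4*27 = 21
  bit 2 = 0: r = r^2 mod 29 = 21^2 = 6
  bit 3 = 0: r = r^2 mod 29 = 6^2 = 7
  -> A = 7
B = 27^4 mod 29  (bits of 4 = 100)
  bit 0 = 1: r = r^2 * 27 mod 29 = 1^2 * 27 = 1*27 = 27
  bit 1 = 0: r = r^2 mod 29 = 27^2 = 4
  bit 2 = 0: r = r^2 mod 29 = 4^2 = 16
  -> B = 16
s = B^a = 16^12 mod 29  (bits of 12 = 1100)
  bit 0 = 1: r = r^2 * 16 mod 29 = 1^2 * 16 = 1*16 = 16
  bit 1 = 1: r = r^2 * 16 mod 29 = 16^2 * 16 = 24*16 = 7
  bit 2 = 0: r = r^2 mod 29 = 7^2 = 20
  bit 3 = 0: r = r^2 mod 29 = 20^2 = 23
  -> s = B^a = 23

Answer: 7 16 23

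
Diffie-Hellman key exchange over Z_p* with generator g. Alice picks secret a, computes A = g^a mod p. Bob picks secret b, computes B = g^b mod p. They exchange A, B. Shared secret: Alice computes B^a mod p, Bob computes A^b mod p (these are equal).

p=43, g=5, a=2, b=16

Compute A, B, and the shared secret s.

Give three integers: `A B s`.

Answer: 25 40 9

Derivation:
A = 5^2 mod 43  (bits of 2 = 10)
  bit 0 = 1: r = r^2 * 5 mod 43 = 1^2 * 5 = 1*5 = 5
  bit 1 = 0: r = r^2 mod 43 = 5^2 = 25
  -> A = 25
B = 5^16 mod 43  (bits of 16 = 10000)
  bit 0 = 1: r = r^2 * 5 mod 43 = 1^2 * 5 = 1*5 = 5
  bit 1 = 0: r = r^2 mod 43 = 5^2 = 25
  bit 2 = 0: r = r^2 mod 43 = 25^2 = 23
  bit 3 = 0: r = r^2 mod 43 = 23^2 = 13
  bit 4 = 0: r = r^2 mod 43 = 13^2 = 40
  -> B = 40
s = B^a = 40^2 mod 43  (bits of 2 = 10)
  bit 0 = 1: r = r^2 * 40 mod 43 = 1^2 * 40 = 1*40 = 40
  bit 1 = 0: r = r^2 mod 43 = 40^2 = 9
  -> s = B^a = 9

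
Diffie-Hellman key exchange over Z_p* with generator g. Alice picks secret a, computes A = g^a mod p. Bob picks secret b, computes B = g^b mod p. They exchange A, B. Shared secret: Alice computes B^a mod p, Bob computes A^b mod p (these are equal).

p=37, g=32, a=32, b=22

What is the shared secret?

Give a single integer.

A = 32^32 mod 37  (bits of 32 = 100000)
  bit 0 = 1: r = r^2 * 32 mod 37 = 1^2 * 32 = 1*32 = 32
  bit 1 = 0: r = r^2 mod 37 = 32^2 = 25
  bit 2 = 0: r = r^2 mod 37 = 25^2 = 33
  bit 3 = 0: r = r^2 mod 37 = 33^2 = 16
  bit 4 = 0: r = r^2 mod 37 = 16^2 = 34
  bit 5 = 0: r = r^2 mod 37 = 34^2 = 9
  -> A = 9
B = 32^22 mod 37  (bits of 22 = 10110)
  bit 0 = 1: r = r^2 * 32 mod 37 = 1^2 * 32 = 1*32 = 32
  bit 1 = 0: r = r^2 mod 37 = 32^2 = 25
  bit 2 = 1: r = r^2 * 32 mod 37 = 25^2 * 32 = 33*32 = 20
  bit 3 = 1: r = r^2 * 32 mod 37 = 20^2 * 32 = 30*32 = 35
  bit 4 = 0: r = r^2 mod 37 = 35^2 = 4
  -> B = 4
s = B^a = 4^32 mod 37  (bits of 32 = 100000)
  bit 0 = 1: r = r^2 * 4 mod 37 = 1^2 * 4 = 1*4 = 4
  bit 1 = 0: r = r^2 mod 37 = 4^2 = 16
  bit 2 = 0: r = r^2 mod 37 = 16^2 = 34
  bit 3 = 0: r = r^2 mod 37 = 34^2 = 9
  bit 4 = 0: r = r^2 mod 37 = 9^2 = 7
  bit 5 = 0: r = r^2 mod 37 = 7^2 = 12
  -> s = B^a = 12

Answer: 12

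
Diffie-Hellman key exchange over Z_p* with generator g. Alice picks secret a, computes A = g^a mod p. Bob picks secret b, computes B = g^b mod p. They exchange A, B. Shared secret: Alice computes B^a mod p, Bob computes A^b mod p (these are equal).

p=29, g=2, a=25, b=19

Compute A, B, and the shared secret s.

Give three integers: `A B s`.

Answer: 11 26 15

Derivation:
A = 2^25 mod 29  (bits of 25 = 11001)
  bit 0 = 1: r = r^2 * 2 mod 29 = 1^2 * 2 = 1*2 = 2
  bit 1 = 1: r = r^2 * 2 mod 29 = 2^2 * 2 = 4*2 = 8
  bit 2 = 0: r = r^2 mod 29 = 8^2 = 6
  bit 3 = 0: r = r^2 mod 29 = 6^2 = 7
  bit 4 = 1: r = r^2 * 2 mod 29 = 7^2 * 2 = 20*2 = 11
  -> A = 11
B = 2^19 mod 29  (bits of 19 = 10011)
  bit 0 = 1: r = r^2 * 2 mod 29 = 1^2 * 2 = 1*2 = 2
  bit 1 = 0: r = r^2 mod 29 = 2^2 = 4
  bit 2 = 0: r = r^2 mod 29 = 4^2 = 16
  bit 3 = 1: r = r^2 * 2 mod 29 = 16^2 * 2 = 24*2 = 19
  bit 4 = 1: r = r^2 * 2 mod 29 = 19^2 * 2 = 13*2 = 26
  -> B = 26
s = B^a = 26^25 mod 29  (bits of 25 = 11001)
  bit 0 = 1: r = r^2 * 26 mod 29 = 1^2 * 26 = 1*26 = 26
  bit 1 = 1: r = r^2 * 26 mod 29 = 26^2 * 26 = 9*26 = 2
  bit 2 = 0: r = r^2 mod 29 = 2^2 = 4
  bit 3 = 0: r = r^2 mod 29 = 4^2 = 16
  bit 4 = 1: r = r^2 * 26 mod 29 = 16^2 * 26 = 24*26 = 15
  -> s = B^a = 15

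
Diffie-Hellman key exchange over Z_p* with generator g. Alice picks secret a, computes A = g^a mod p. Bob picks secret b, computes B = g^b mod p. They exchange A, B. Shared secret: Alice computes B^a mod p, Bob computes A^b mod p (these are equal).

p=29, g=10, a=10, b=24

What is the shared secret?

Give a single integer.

A = 10^10 mod 29  (bits of 10 = 1010)
  bit 0 = 1: r = r^2 * 10 mod 29 = 1^2 * 10 = 1*10 = 10
  bit 1 = 0: r = r^2 mod 29 = 10^2 = 13
  bit 2 = 1: r = r^2 * 10 mod 29 = 13^2 * 10 = 24*10 = 8
  bit 3 = 0: r = r^2 mod 29 = 8^2 = 6
  -> A = 6
B = 10^24 mod 29  (bits of 24 = 11000)
  bit 0 = 1: r = r^2 * 10 mod 29 = 1^2 * 10 = 1*10 = 10
  bit 1 = 1: r = r^2 * 10 mod 29 = 10^2 * 10 = 13*10 = 14
  bit 2 = 0: r = r^2 mod 29 = 14^2 = 22
  bit 3 = 0: r = r^2 mod 29 = 22^2 = 20
  bit 4 = 0: r = r^2 mod 29 = 20^2 = 23
  -> B = 23
s = B^a = 23^10 mod 29  (bits of 10 = 1010)
  bit 0 = 1: r = r^2 * 23 mod 29 = 1^2 * 23 = 1*23 = 23
  bit 1 = 0: r = r^2 mod 29 = 23^2 = 7
  bit 2 = 1: r = r^2 * 23 mod 29 = 7^2 * 23 = 20*23 = 25
  bit 3 = 0: r = r^2 mod 29 = 25^2 = 16
  -> s = B^a = 16

Answer: 16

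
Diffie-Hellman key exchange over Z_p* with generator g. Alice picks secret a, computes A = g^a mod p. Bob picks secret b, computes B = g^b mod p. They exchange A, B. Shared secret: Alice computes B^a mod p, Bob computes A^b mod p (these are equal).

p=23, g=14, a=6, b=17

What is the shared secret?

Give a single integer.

Answer: 16

Derivation:
A = 14^6 mod 23  (bits of 6 = 110)
  bit 0 = 1: r = r^2 * 14 mod 23 = 1^2 * 14 = 1*14 = 14
  bit 1 = 1: r = r^2 * 14 mod 23 = 14^2 * 14 = 12*14 = 7
  bit 2 = 0: r = r^2 mod 23 = 7^2 = 3
  -> A = 3
B = 14^17 mod 23  (bits of 17 = 10001)
  bit 0 = 1: r = r^2 * 14 mod 23 = 1^2 * 14 = 1*14 = 14
  bit 1 = 0: r = r^2 mod 23 = 14^2 = 12
  bit 2 = 0: r = r^2 mod 23 = 12^2 = 6
  bit 3 = 0: r = r^2 mod 23 = 6^2 = 13
  bit 4 = 1: r = r^2 * 14 mod 23 = 13^2 * 14 = 8*14 = 20
  -> B = 20
s = B^a = 20^6 mod 23  (bits of 6 = 110)
  bit 0 = 1: r = r^2 * 20 mod 23 = 1^2 * 20 = 1*20 = 20
  bit 1 = 1: r = r^2 * 20 mod 23 = 20^2 * 20 = 9*20 = 19
  bit 2 = 0: r = r^2 mod 23 = 19^2 = 16
  -> s = B^a = 16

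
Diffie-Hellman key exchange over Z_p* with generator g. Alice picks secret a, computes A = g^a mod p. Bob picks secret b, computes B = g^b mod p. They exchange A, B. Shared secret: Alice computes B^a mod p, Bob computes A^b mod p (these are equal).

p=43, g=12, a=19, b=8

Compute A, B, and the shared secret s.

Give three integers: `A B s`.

Answer: 20 14 9

Derivation:
A = 12^19 mod 43  (bits of 19 = 10011)
  bit 0 = 1: r = r^2 * 12 mod 43 = 1^2 * 12 = 1*12 = 12
  bit 1 = 0: r = r^2 mod 43 = 12^2 = 15
  bit 2 = 0: r = r^2 mod 43 = 15^2 = 10
  bit 3 = 1: r = r^2 * 12 mod 43 = 10^2 * 12 = 14*12 = 39
  bit 4 = 1: r = r^2 * 12 mod 43 = 39^2 * 12 = 16*12 = 20
  -> A = 20
B = 12^8 mod 43  (bits of 8 = 1000)
  bit 0 = 1: r = r^2 * 12 mod 43 = 1^2 * 12 = 1*12 = 12
  bit 1 = 0: r = r^2 mod 43 = 12^2 = 15
  bit 2 = 0: r = r^2 mod 43 = 15^2 = 10
  bit 3 = 0: r = r^2 mod 43 = 10^2 = 14
  -> B = 14
s = B^a = 14^19 mod 43  (bits of 19 = 10011)
  bit 0 = 1: r = r^2 * 14 mod 43 = 1^2 * 14 = 1*14 = 14
  bit 1 = 0: r = r^2 mod 43 = 14^2 = 24
  bit 2 = 0: r = r^2 mod 43 = 24^2 = 17
  bit 3 = 1: r = r^2 * 14 mod 43 = 17^2 * 14 = 31*14 = 4
  bit 4 = 1: r = r^2 * 14 mod 43 = 4^2 * 14 = 16*14 = 9
  -> s = B^a = 9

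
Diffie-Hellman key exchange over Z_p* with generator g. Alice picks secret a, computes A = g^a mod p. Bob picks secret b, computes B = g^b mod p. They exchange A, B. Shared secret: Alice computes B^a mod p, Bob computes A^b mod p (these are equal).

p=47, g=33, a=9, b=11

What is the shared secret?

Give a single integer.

A = 33^9 mod 47  (bits of 9 = 1001)
  bit 0 = 1: r = r^2 * 33 mod 47 = 1^2 * 33 = 1*33 = 33
  bit 1 = 0: r = r^2 mod 47 = 33^2 = 8
  bit 2 = 0: r = r^2 mod 47 = 8^2 = 17
  bit 3 = 1: r = r^2 * 33 mod 47 = 17^2 * 33 = 7*33 = 43
  -> A = 43
B = 33^11 mod 47  (bits of 11 = 1011)
  bit 0 = 1: r = r^2 * 33 mod 47 = 1^2 * 33 = 1*33 = 33
  bit 1 = 0: r = r^2 mod 47 = 33^2 = 8
  bit 2 = 1: r = r^2 * 33 mod 47 = 8^2 * 33 = 17*33 = 44
  bit 3 = 1: r = r^2 * 33 mod 47 = 44^2 * 33 = 9*33 = 15
  -> B = 15
s = B^a = 15^9 mod 47  (bits of 9 = 1001)
  bit 0 = 1: r = r^2 * 15 mod 47 = 1^2 * 15 = 1*15 = 15
  bit 1 = 0: r = r^2 mod 47 = 15^2 = 37
  bit 2 = 0: r = r^2 mod 47 = 37^2 = 6
  bit 3 = 1: r = r^2 * 15 mod 47 = 6^2 * 15 = 36*15 = 23
  -> s = B^a = 23

Answer: 23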